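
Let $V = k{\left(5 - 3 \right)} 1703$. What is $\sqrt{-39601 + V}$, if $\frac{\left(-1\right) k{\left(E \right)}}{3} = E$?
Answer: $i \sqrt{49819} \approx 223.2 i$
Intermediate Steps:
$k{\left(E \right)} = - 3 E$
$V = -10218$ ($V = - 3 \left(5 - 3\right) 1703 = \left(-3\right) 2 \cdot 1703 = \left(-6\right) 1703 = -10218$)
$\sqrt{-39601 + V} = \sqrt{-39601 - 10218} = \sqrt{-49819} = i \sqrt{49819}$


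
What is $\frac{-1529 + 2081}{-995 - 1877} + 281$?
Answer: $\frac{100810}{359} \approx 280.81$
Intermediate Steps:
$\frac{-1529 + 2081}{-995 - 1877} + 281 = \frac{552}{-2872} + 281 = 552 \left(- \frac{1}{2872}\right) + 281 = - \frac{69}{359} + 281 = \frac{100810}{359}$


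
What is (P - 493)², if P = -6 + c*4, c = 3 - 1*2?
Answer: 245025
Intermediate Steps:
c = 1 (c = 3 - 2 = 1)
P = -2 (P = -6 + 1*4 = -6 + 4 = -2)
(P - 493)² = (-2 - 493)² = (-495)² = 245025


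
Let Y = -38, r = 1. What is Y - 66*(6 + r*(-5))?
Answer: -104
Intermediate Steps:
Y - 66*(6 + r*(-5)) = -38 - 66*(6 + 1*(-5)) = -38 - 66*(6 - 5) = -38 - 66*1 = -38 - 66 = -104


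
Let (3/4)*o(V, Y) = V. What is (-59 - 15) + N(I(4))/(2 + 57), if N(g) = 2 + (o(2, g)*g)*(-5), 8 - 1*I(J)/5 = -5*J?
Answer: -18692/177 ≈ -105.60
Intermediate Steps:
o(V, Y) = 4*V/3
I(J) = 40 + 25*J (I(J) = 40 - (-25)*J = 40 + 25*J)
N(g) = 2 - 40*g/3 (N(g) = 2 + (((4/3)*2)*g)*(-5) = 2 + (8*g/3)*(-5) = 2 - 40*g/3)
(-59 - 15) + N(I(4))/(2 + 57) = (-59 - 15) + (2 - 40*(40 + 25*4)/3)/(2 + 57) = -74 + (2 - 40*(40 + 100)/3)/59 = -74 + (2 - 40/3*140)*(1/59) = -74 + (2 - 5600/3)*(1/59) = -74 - 5594/3*1/59 = -74 - 5594/177 = -18692/177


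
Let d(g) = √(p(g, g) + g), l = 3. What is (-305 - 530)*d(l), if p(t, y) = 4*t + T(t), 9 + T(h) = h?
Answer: -2505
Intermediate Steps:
T(h) = -9 + h
p(t, y) = -9 + 5*t (p(t, y) = 4*t + (-9 + t) = -9 + 5*t)
d(g) = √(-9 + 6*g) (d(g) = √((-9 + 5*g) + g) = √(-9 + 6*g))
(-305 - 530)*d(l) = (-305 - 530)*√(-9 + 6*3) = -835*√(-9 + 18) = -835*√9 = -835*3 = -2505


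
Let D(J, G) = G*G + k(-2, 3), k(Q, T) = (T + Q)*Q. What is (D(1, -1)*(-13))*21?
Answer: 273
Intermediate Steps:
k(Q, T) = Q*(Q + T) (k(Q, T) = (Q + T)*Q = Q*(Q + T))
D(J, G) = -2 + G**2 (D(J, G) = G*G - 2*(-2 + 3) = G**2 - 2*1 = G**2 - 2 = -2 + G**2)
(D(1, -1)*(-13))*21 = ((-2 + (-1)**2)*(-13))*21 = ((-2 + 1)*(-13))*21 = -1*(-13)*21 = 13*21 = 273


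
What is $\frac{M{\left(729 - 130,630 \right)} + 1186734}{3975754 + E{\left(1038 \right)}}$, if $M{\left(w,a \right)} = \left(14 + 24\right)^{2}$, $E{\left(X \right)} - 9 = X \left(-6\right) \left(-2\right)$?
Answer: $\frac{1188178}{3988219} \approx 0.29792$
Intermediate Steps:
$E{\left(X \right)} = 9 + 12 X$ ($E{\left(X \right)} = 9 + X \left(-6\right) \left(-2\right) = 9 + - 6 X \left(-2\right) = 9 + 12 X$)
$M{\left(w,a \right)} = 1444$ ($M{\left(w,a \right)} = 38^{2} = 1444$)
$\frac{M{\left(729 - 130,630 \right)} + 1186734}{3975754 + E{\left(1038 \right)}} = \frac{1444 + 1186734}{3975754 + \left(9 + 12 \cdot 1038\right)} = \frac{1188178}{3975754 + \left(9 + 12456\right)} = \frac{1188178}{3975754 + 12465} = \frac{1188178}{3988219}$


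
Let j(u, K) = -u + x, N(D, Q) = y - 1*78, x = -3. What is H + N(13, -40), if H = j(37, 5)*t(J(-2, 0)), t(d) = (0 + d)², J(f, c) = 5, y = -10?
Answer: -1088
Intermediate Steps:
t(d) = d²
N(D, Q) = -88 (N(D, Q) = -10 - 1*78 = -10 - 78 = -88)
j(u, K) = -3 - u (j(u, K) = -u - 3 = -3 - u)
H = -1000 (H = (-3 - 1*37)*5² = (-3 - 37)*25 = -40*25 = -1000)
H + N(13, -40) = -1000 - 88 = -1088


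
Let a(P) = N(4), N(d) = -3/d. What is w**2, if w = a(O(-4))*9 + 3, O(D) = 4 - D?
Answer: 225/16 ≈ 14.063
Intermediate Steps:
a(P) = -3/4
w = -15/4 (w = -3/4*9 + 3 = -27/4 + 3 = -15/4 ≈ -3.7500)
w**2 = (-15/4)**2 = 225/16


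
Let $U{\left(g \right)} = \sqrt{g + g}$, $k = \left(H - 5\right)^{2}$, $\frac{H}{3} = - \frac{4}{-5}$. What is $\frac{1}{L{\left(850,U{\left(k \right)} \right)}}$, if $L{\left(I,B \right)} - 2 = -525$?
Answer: $- \frac{1}{523} \approx -0.001912$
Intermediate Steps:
$H = \frac{12}{5}$ ($H = 3 \left(- \frac{4}{-5}\right) = 3 \left(\left(-4\right) \left(- \frac{1}{5}\right)\right) = 3 \cdot \frac{4}{5} = \frac{12}{5} \approx 2.4$)
$k = \frac{169}{25}$ ($k = \left(\frac{12}{5} - 5\right)^{2} = \left(- \frac{13}{5}\right)^{2} = \frac{169}{25} \approx 6.76$)
$U{\left(g \right)} = \sqrt{2} \sqrt{g}$ ($U{\left(g \right)} = \sqrt{2 g} = \sqrt{2} \sqrt{g}$)
$L{\left(I,B \right)} = -523$ ($L{\left(I,B \right)} = 2 - 525 = -523$)
$\frac{1}{L{\left(850,U{\left(k \right)} \right)}} = \frac{1}{-523} = - \frac{1}{523}$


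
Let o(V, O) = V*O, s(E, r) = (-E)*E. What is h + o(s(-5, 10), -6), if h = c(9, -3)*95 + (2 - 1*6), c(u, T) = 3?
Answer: 431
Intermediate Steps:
s(E, r) = -E²
o(V, O) = O*V
h = 281 (h = 3*95 + (2 - 1*6) = 285 + (2 - 6) = 285 - 4 = 281)
h + o(s(-5, 10), -6) = 281 - (-6)*(-5)² = 281 - (-6)*25 = 281 - 6*(-25) = 281 + 150 = 431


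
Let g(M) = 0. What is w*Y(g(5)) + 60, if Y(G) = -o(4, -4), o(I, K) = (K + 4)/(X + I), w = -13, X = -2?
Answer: 60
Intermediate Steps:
o(I, K) = (4 + K)/(-2 + I) (o(I, K) = (K + 4)/(-2 + I) = (4 + K)/(-2 + I))
Y(G) = 0 (Y(G) = -(4 - 4)/(-2 + 4) = -0/2 = -1*0 = 0)
w*Y(g(5)) + 60 = -13*0 + 60 = 0 + 60 = 60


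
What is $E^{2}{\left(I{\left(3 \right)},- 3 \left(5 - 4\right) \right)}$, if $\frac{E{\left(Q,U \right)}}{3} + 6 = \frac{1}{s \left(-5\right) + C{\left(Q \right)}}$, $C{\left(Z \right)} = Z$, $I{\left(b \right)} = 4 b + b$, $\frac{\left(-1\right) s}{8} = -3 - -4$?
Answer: $\frac{974169}{3025} \approx 322.04$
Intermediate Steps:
$s = -8$ ($s = - 8 \left(-3 - -4\right) = - 8 \left(-3 + 4\right) = \left(-8\right) 1 = -8$)
$I{\left(b \right)} = 5 b$
$E{\left(Q,U \right)} = -18 + \frac{3}{40 + Q}$ ($E{\left(Q,U \right)} = -18 + \frac{3}{\left(-8\right) \left(-5\right) + Q} = -18 + \frac{3}{40 + Q}$)
$E^{2}{\left(I{\left(3 \right)},- 3 \left(5 - 4\right) \right)} = \left(\frac{3 \left(-239 - 6 \cdot 5 \cdot 3\right)}{40 + 5 \cdot 3}\right)^{2} = \left(\frac{3 \left(-239 - 90\right)}{40 + 15}\right)^{2} = \left(\frac{3 \left(-239 - 90\right)}{55}\right)^{2} = \left(3 \cdot \frac{1}{55} \left(-329\right)\right)^{2} = \left(- \frac{987}{55}\right)^{2} = \frac{974169}{3025}$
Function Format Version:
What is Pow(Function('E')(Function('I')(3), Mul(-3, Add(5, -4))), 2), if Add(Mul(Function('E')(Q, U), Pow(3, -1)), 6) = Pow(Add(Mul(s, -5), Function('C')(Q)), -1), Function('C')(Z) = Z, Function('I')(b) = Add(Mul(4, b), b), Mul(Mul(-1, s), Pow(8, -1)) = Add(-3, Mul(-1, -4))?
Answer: Rational(974169, 3025) ≈ 322.04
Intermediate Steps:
s = -8 (s = Mul(-8, Add(-3, Mul(-1, -4))) = Mul(-8, Add(-3, 4)) = Mul(-8, 1) = -8)
Function('I')(b) = Mul(5, b)
Function('E')(Q, U) = Add(-18, Mul(3, Pow(Add(40, Q), -1))) (Function('E')(Q, U) = Add(-18, Mul(3, Pow(Add(Mul(-8, -5), Q), -1))) = Add(-18, Mul(3, Pow(Add(40, Q), -1))))
Pow(Function('E')(Function('I')(3), Mul(-3, Add(5, -4))), 2) = Pow(Mul(3, Pow(Add(40, Mul(5, 3)), -1), Add(-239, Mul(-6, Mul(5, 3)))), 2) = Pow(Mul(3, Pow(Add(40, 15), -1), Add(-239, Mul(-6, 15))), 2) = Pow(Mul(3, Pow(55, -1), Add(-239, -90)), 2) = Pow(Mul(3, Rational(1, 55), -329), 2) = Pow(Rational(-987, 55), 2) = Rational(974169, 3025)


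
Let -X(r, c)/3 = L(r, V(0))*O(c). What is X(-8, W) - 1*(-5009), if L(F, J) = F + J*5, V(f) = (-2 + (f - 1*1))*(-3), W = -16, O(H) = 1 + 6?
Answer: 4232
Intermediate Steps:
O(H) = 7
V(f) = 9 - 3*f (V(f) = (-2 + (f - 1))*(-3) = (-2 + (-1 + f))*(-3) = (-3 + f)*(-3) = 9 - 3*f)
L(F, J) = F + 5*J
X(r, c) = -945 - 21*r (X(r, c) = -3*(r + 5*(9 - 3*0))*7 = -3*(r + 5*(9 + 0))*7 = -3*(r + 5*9)*7 = -3*(r + 45)*7 = -3*(45 + r)*7 = -3*(315 + 7*r) = -945 - 21*r)
X(-8, W) - 1*(-5009) = (-945 - 21*(-8)) - 1*(-5009) = (-945 + 168) + 5009 = -777 + 5009 = 4232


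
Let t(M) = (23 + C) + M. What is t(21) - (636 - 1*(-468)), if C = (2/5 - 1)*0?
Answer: -1060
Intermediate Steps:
C = 0 (C = (2*(⅕) - 1)*0 = (⅖ - 1)*0 = -⅗*0 = 0)
t(M) = 23 + M (t(M) = (23 + 0) + M = 23 + M)
t(21) - (636 - 1*(-468)) = (23 + 21) - (636 - 1*(-468)) = 44 - (636 + 468) = 44 - 1*1104 = 44 - 1104 = -1060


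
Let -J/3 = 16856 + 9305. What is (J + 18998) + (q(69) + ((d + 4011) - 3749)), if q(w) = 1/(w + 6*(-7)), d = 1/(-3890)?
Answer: -6220187827/105030 ≈ -59223.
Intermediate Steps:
d = -1/3890 ≈ -0.00025707
q(w) = 1/(-42 + w) (q(w) = 1/(w - 42) = 1/(-42 + w))
J = -78483 (J = -3*(16856 + 9305) = -3*26161 = -78483)
(J + 18998) + (q(69) + ((d + 4011) - 3749)) = (-78483 + 18998) + (1/(-42 + 69) + ((-1/3890 + 4011) - 3749)) = -59485 + (1/27 + (15602789/3890 - 3749)) = -59485 + (1/27 + 1019179/3890) = -59485 + 27521723/105030 = -6220187827/105030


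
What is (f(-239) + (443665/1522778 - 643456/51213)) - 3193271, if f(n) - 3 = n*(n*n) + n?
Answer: -1313708849700213287/77986029714 ≈ -1.6845e+7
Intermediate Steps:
f(n) = 3 + n + n**3 (f(n) = 3 + (n*(n*n) + n) = 3 + (n*n**2 + n) = 3 + (n**3 + n) = 3 + (n + n**3) = 3 + n + n**3)
(f(-239) + (443665/1522778 - 643456/51213)) - 3193271 = ((3 - 239 + (-239)**3) + (443665/1522778 - 643456/51213)) - 3193271 = ((3 - 239 - 13651919) + (443665*(1/1522778) - 643456*1/51213)) - 3193271 = (-13652155 + (443665/1522778 - 643456/51213)) - 3193271 = (-13652155 - 957119225123/77986029714) - 3193271 = -1064678322609358793/77986029714 - 3193271 = -1313708849700213287/77986029714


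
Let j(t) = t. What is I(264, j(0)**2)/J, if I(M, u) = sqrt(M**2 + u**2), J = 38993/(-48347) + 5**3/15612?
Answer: -199265448096/602715341 ≈ -330.61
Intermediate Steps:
J = -602715341/754793364 (J = 38993*(-1/48347) + 125*(1/15612) = -38993/48347 + 125/15612 = -602715341/754793364 ≈ -0.79852)
I(264, j(0)**2)/J = sqrt(264**2 + (0**2)**2)/(-602715341/754793364) = sqrt(69696 + 0**2)*(-754793364/602715341) = sqrt(69696 + 0)*(-754793364/602715341) = sqrt(69696)*(-754793364/602715341) = 264*(-754793364/602715341) = -199265448096/602715341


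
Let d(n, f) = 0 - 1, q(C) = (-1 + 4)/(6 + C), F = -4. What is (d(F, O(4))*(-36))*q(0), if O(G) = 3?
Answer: 18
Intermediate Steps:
q(C) = 3/(6 + C)
d(n, f) = -1
(d(F, O(4))*(-36))*q(0) = (-1*(-36))*(3/(6 + 0)) = 36*(3/6) = 36*(3*(1/6)) = 36*(1/2) = 18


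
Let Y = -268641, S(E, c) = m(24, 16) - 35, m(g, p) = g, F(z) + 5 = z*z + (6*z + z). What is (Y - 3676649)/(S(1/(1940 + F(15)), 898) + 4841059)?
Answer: -1972645/2420524 ≈ -0.81497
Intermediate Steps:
F(z) = -5 + z² + 7*z (F(z) = -5 + (z*z + (6*z + z)) = -5 + (z² + 7*z) = -5 + z² + 7*z)
S(E, c) = -11 (S(E, c) = 24 - 35 = -11)
(Y - 3676649)/(S(1/(1940 + F(15)), 898) + 4841059) = (-268641 - 3676649)/(-11 + 4841059) = -3945290/4841048 = -3945290*1/4841048 = -1972645/2420524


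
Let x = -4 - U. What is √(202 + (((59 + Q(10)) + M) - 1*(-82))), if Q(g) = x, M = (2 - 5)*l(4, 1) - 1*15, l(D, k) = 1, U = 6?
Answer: 3*√35 ≈ 17.748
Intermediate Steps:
M = -18 (M = (2 - 5)*1 - 1*15 = -3*1 - 15 = -3 - 15 = -18)
x = -10 (x = -4 - 1*6 = -4 - 6 = -10)
Q(g) = -10
√(202 + (((59 + Q(10)) + M) - 1*(-82))) = √(202 + (((59 - 10) - 18) - 1*(-82))) = √(202 + ((49 - 18) + 82)) = √(202 + (31 + 82)) = √(202 + 113) = √315 = 3*√35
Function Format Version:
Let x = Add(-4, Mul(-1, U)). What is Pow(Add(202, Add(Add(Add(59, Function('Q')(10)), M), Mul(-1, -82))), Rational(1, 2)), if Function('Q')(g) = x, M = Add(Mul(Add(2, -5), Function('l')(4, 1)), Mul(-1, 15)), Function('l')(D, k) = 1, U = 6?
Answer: Mul(3, Pow(35, Rational(1, 2))) ≈ 17.748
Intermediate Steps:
M = -18 (M = Add(Mul(Add(2, -5), 1), Mul(-1, 15)) = Add(Mul(-3, 1), -15) = Add(-3, -15) = -18)
x = -10 (x = Add(-4, Mul(-1, 6)) = Add(-4, -6) = -10)
Function('Q')(g) = -10
Pow(Add(202, Add(Add(Add(59, Function('Q')(10)), M), Mul(-1, -82))), Rational(1, 2)) = Pow(Add(202, Add(Add(Add(59, -10), -18), Mul(-1, -82))), Rational(1, 2)) = Pow(Add(202, Add(Add(49, -18), 82)), Rational(1, 2)) = Pow(Add(202, Add(31, 82)), Rational(1, 2)) = Pow(Add(202, 113), Rational(1, 2)) = Pow(315, Rational(1, 2)) = Mul(3, Pow(35, Rational(1, 2)))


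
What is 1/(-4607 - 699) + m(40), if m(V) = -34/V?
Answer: -45111/53060 ≈ -0.85019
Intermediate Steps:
1/(-4607 - 699) + m(40) = 1/(-4607 - 699) - 34/40 = 1/(-5306) - 34*1/40 = -1/5306 - 17/20 = -45111/53060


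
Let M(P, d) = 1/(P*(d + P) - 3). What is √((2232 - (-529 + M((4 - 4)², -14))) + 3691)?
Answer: √58071/3 ≈ 80.326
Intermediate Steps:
M(P, d) = 1/(-3 + P*(P + d)) (M(P, d) = 1/(P*(P + d) - 3) = 1/(-3 + P*(P + d)))
√((2232 - (-529 + M((4 - 4)², -14))) + 3691) = √((2232 - (-529 + 1/(-3 + ((4 - 4)²)² + (4 - 4)²*(-14)))) + 3691) = √((2232 - (-529 + 1/(-3 + (0²)² + 0²*(-14)))) + 3691) = √((2232 - (-529 + 1/(-3 + 0² + 0*(-14)))) + 3691) = √((2232 - (-529 + 1/(-3 + 0 + 0))) + 3691) = √((2232 - (-529 + 1/(-3))) + 3691) = √((2232 - (-529 - ⅓)) + 3691) = √((2232 - 1*(-1588/3)) + 3691) = √((2232 + 1588/3) + 3691) = √(8284/3 + 3691) = √(19357/3) = √58071/3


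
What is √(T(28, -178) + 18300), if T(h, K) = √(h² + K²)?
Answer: √(18300 + 2*√8117) ≈ 135.94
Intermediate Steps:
T(h, K) = √(K² + h²)
√(T(28, -178) + 18300) = √(√((-178)² + 28²) + 18300) = √(√(31684 + 784) + 18300) = √(√32468 + 18300) = √(2*√8117 + 18300) = √(18300 + 2*√8117)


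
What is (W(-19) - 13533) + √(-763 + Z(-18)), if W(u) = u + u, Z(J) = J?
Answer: -13571 + I*√781 ≈ -13571.0 + 27.946*I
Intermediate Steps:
W(u) = 2*u
(W(-19) - 13533) + √(-763 + Z(-18)) = (2*(-19) - 13533) + √(-763 - 18) = (-38 - 13533) + √(-781) = -13571 + I*√781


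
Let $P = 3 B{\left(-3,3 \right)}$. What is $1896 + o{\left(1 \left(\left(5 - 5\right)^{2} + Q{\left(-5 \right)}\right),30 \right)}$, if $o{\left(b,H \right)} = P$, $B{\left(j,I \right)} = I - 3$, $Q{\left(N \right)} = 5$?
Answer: $1896$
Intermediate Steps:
$B{\left(j,I \right)} = -3 + I$ ($B{\left(j,I \right)} = I - 3 = -3 + I$)
$P = 0$ ($P = 3 \left(-3 + 3\right) = 3 \cdot 0 = 0$)
$o{\left(b,H \right)} = 0$
$1896 + o{\left(1 \left(\left(5 - 5\right)^{2} + Q{\left(-5 \right)}\right),30 \right)} = 1896 + 0 = 1896$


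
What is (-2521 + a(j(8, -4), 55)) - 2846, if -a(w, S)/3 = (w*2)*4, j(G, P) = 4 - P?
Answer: -5559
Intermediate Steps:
a(w, S) = -24*w (a(w, S) = -3*w*2*4 = -3*2*w*4 = -24*w)
(-2521 + a(j(8, -4), 55)) - 2846 = (-2521 - 24*(4 - 1*(-4))) - 2846 = (-2521 - 24*(4 + 4)) - 2846 = (-2521 - 24*8) - 2846 = (-2521 - 192) - 2846 = -2713 - 2846 = -5559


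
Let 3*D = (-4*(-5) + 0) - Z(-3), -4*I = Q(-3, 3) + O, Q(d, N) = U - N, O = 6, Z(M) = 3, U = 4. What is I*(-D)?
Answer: 119/12 ≈ 9.9167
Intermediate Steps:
Q(d, N) = 4 - N
I = -7/4 (I = -((4 - 1*3) + 6)/4 = -((4 - 3) + 6)/4 = -(1 + 6)/4 = -¼*7 = -7/4 ≈ -1.7500)
D = 17/3 (D = ((-4*(-5) + 0) - 1*3)/3 = ((20 + 0) - 3)/3 = (20 - 3)/3 = (⅓)*17 = 17/3 ≈ 5.6667)
I*(-D) = -(-7)*17/(4*3) = -7/4*(-17/3) = 119/12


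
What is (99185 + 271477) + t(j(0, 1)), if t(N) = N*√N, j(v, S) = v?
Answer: 370662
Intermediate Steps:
t(N) = N^(3/2)
(99185 + 271477) + t(j(0, 1)) = (99185 + 271477) + 0^(3/2) = 370662 + 0 = 370662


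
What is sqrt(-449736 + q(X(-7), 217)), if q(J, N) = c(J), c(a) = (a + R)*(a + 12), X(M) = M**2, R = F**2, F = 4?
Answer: I*sqrt(445771) ≈ 667.66*I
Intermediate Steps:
R = 16 (R = 4**2 = 16)
c(a) = (12 + a)*(16 + a) (c(a) = (a + 16)*(a + 12) = (16 + a)*(12 + a) = (12 + a)*(16 + a))
q(J, N) = 192 + J**2 + 28*J
sqrt(-449736 + q(X(-7), 217)) = sqrt(-449736 + (192 + ((-7)**2)**2 + 28*(-7)**2)) = sqrt(-449736 + (192 + 49**2 + 28*49)) = sqrt(-449736 + (192 + 2401 + 1372)) = sqrt(-449736 + 3965) = sqrt(-445771) = I*sqrt(445771)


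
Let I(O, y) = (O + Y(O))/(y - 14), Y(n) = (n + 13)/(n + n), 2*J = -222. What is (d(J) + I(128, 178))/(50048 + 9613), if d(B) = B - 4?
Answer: -1598417/834935808 ≈ -0.0019144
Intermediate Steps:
J = -111 (J = (½)*(-222) = -111)
Y(n) = (13 + n)/(2*n) (Y(n) = (13 + n)/((2*n)) = (13 + n)*(1/(2*n)) = (13 + n)/(2*n))
I(O, y) = (O + (13 + O)/(2*O))/(-14 + y) (I(O, y) = (O + (13 + O)/(2*O))/(y - 14) = (O + (13 + O)/(2*O))/(-14 + y))
d(B) = -4 + B
(d(J) + I(128, 178))/(50048 + 9613) = ((-4 - 111) + (½)*(13 + 128 + 2*128²)/(128*(-14 + 178)))/(50048 + 9613) = (-115 + (½)*(1/128)*(13 + 128 + 2*16384)/164)/59661 = (-115 + (½)*(1/128)*(1/164)*(13 + 128 + 32768))*(1/59661) = (-115 + (½)*(1/128)*(1/164)*32909)*(1/59661) = (-115 + 32909/41984)*(1/59661) = -4795251/41984*1/59661 = -1598417/834935808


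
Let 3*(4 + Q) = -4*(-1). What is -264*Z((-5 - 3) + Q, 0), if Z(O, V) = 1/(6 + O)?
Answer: 396/7 ≈ 56.571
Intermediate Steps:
Q = -8/3 (Q = -4 + (-4*(-1))/3 = -4 + (⅓)*4 = -4 + 4/3 = -8/3 ≈ -2.6667)
-264*Z((-5 - 3) + Q, 0) = -264/(6 + ((-5 - 3) - 8/3)) = -264/(6 + (-8 - 8/3)) = -264/(6 - 32/3) = -264/(-14/3) = -264*(-3/14) = 396/7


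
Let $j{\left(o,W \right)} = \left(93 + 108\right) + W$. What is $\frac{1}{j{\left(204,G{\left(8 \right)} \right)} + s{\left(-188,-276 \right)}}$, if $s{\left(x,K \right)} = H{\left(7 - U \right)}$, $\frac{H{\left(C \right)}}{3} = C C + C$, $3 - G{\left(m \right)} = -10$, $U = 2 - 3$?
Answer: $\frac{1}{430} \approx 0.0023256$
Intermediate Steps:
$U = -1$
$G{\left(m \right)} = 13$ ($G{\left(m \right)} = 3 - -10 = 3 + 10 = 13$)
$H{\left(C \right)} = 3 C + 3 C^{2}$ ($H{\left(C \right)} = 3 \left(C C + C\right) = 3 \left(C^{2} + C\right) = 3 \left(C + C^{2}\right) = 3 C + 3 C^{2}$)
$j{\left(o,W \right)} = 201 + W$
$s{\left(x,K \right)} = 216$ ($s{\left(x,K \right)} = 3 \left(7 - -1\right) \left(1 + \left(7 - -1\right)\right) = 3 \left(7 + 1\right) \left(1 + \left(7 + 1\right)\right) = 3 \cdot 8 \left(1 + 8\right) = 3 \cdot 8 \cdot 9 = 216$)
$\frac{1}{j{\left(204,G{\left(8 \right)} \right)} + s{\left(-188,-276 \right)}} = \frac{1}{\left(201 + 13\right) + 216} = \frac{1}{214 + 216} = \frac{1}{430}$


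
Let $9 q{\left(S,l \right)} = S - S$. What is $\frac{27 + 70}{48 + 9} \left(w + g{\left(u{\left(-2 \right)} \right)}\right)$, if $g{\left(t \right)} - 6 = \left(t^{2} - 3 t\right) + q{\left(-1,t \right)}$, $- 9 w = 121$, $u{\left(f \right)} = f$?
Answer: $\frac{2231}{513} \approx 4.3489$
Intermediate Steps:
$q{\left(S,l \right)} = 0$ ($q{\left(S,l \right)} = \frac{S - S}{9} = \frac{1}{9} \cdot 0 = 0$)
$w = - \frac{121}{9}$ ($w = \left(- \frac{1}{9}\right) 121 = - \frac{121}{9} \approx -13.444$)
$g{\left(t \right)} = 6 + t^{2} - 3 t$ ($g{\left(t \right)} = 6 + \left(\left(t^{2} - 3 t\right) + 0\right) = 6 + \left(t^{2} - 3 t\right) = 6 + t^{2} - 3 t$)
$\frac{27 + 70}{48 + 9} \left(w + g{\left(u{\left(-2 \right)} \right)}\right) = \frac{27 + 70}{48 + 9} \left(- \frac{121}{9} + \left(6 + \left(-2\right)^{2} - -6\right)\right) = \frac{97}{57} \left(- \frac{121}{9} + \left(6 + 4 + 6\right)\right) = 97 \cdot \frac{1}{57} \left(- \frac{121}{9} + 16\right) = \frac{97}{57} \cdot \frac{23}{9} = \frac{2231}{513}$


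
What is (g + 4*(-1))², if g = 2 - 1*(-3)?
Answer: 1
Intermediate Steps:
g = 5 (g = 2 + 3 = 5)
(g + 4*(-1))² = (5 + 4*(-1))² = (5 - 4)² = 1² = 1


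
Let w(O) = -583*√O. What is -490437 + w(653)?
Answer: -490437 - 583*√653 ≈ -5.0534e+5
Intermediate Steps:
-490437 + w(653) = -490437 - 583*√653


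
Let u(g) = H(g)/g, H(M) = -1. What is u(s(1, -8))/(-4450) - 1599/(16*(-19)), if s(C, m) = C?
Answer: 3557927/676400 ≈ 5.2601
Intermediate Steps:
u(g) = -1/g
u(s(1, -8))/(-4450) - 1599/(16*(-19)) = -1/1/(-4450) - 1599/(16*(-19)) = -1*1*(-1/4450) - 1599/(-304) = -1*(-1/4450) - 1599*(-1/304) = 1/4450 + 1599/304 = 3557927/676400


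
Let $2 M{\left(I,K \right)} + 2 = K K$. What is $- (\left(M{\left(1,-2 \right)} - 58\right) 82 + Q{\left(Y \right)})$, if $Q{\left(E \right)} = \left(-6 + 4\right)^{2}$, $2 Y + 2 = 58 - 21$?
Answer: $4670$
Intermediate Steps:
$Y = \frac{35}{2}$ ($Y = -1 + \frac{58 - 21}{2} = -1 + \frac{1}{2} \cdot 37 = -1 + \frac{37}{2} = \frac{35}{2} \approx 17.5$)
$M{\left(I,K \right)} = -1 + \frac{K^{2}}{2}$ ($M{\left(I,K \right)} = -1 + \frac{K K}{2} = -1 + \frac{K^{2}}{2}$)
$Q{\left(E \right)} = 4$ ($Q{\left(E \right)} = \left(-2\right)^{2} = 4$)
$- (\left(M{\left(1,-2 \right)} - 58\right) 82 + Q{\left(Y \right)}) = - (\left(\left(-1 + \frac{\left(-2\right)^{2}}{2}\right) - 58\right) 82 + 4) = - (\left(\left(-1 + \frac{1}{2} \cdot 4\right) - 58\right) 82 + 4) = - (\left(\left(-1 + 2\right) - 58\right) 82 + 4) = - (\left(1 - 58\right) 82 + 4) = - (\left(-57\right) 82 + 4) = - (-4674 + 4) = \left(-1\right) \left(-4670\right) = 4670$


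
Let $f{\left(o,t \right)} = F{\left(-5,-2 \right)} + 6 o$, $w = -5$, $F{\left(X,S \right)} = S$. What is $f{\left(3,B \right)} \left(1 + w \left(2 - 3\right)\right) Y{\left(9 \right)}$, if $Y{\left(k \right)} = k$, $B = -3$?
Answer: $864$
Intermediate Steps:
$f{\left(o,t \right)} = -2 + 6 o$
$f{\left(3,B \right)} \left(1 + w \left(2 - 3\right)\right) Y{\left(9 \right)} = \left(-2 + 6 \cdot 3\right) \left(1 - 5 \left(2 - 3\right)\right) 9 = \left(-2 + 18\right) \left(1 - -5\right) 9 = 16 \left(1 + 5\right) 9 = 16 \cdot 6 \cdot 9 = 96 \cdot 9 = 864$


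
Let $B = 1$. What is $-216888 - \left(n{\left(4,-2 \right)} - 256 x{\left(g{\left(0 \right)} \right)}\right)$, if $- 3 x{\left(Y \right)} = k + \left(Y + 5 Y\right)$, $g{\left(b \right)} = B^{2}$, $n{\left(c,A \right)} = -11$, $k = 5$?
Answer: $- \frac{653447}{3} \approx -2.1782 \cdot 10^{5}$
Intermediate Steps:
$g{\left(b \right)} = 1$ ($g{\left(b \right)} = 1^{2} = 1$)
$x{\left(Y \right)} = - \frac{5}{3} - 2 Y$ ($x{\left(Y \right)} = - \frac{5 + \left(Y + 5 Y\right)}{3} = - \frac{5 + 6 Y}{3} = - \frac{5}{3} - 2 Y$)
$-216888 - \left(n{\left(4,-2 \right)} - 256 x{\left(g{\left(0 \right)} \right)}\right) = -216888 - \left(-11 - 256 \left(- \frac{5}{3} - 2\right)\right) = -216888 - \left(-11 - - \frac{2816}{3}\right) = -216888 - \left(-11 + \frac{2816}{3}\right) = -216888 - \frac{2783}{3} = - \frac{653447}{3}$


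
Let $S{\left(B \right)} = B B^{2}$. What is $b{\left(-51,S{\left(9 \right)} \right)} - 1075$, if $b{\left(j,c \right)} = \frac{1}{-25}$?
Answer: $- \frac{26876}{25} \approx -1075.0$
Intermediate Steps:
$S{\left(B \right)} = B^{3}$
$b{\left(j,c \right)} = - \frac{1}{25}$
$b{\left(-51,S{\left(9 \right)} \right)} - 1075 = - \frac{1}{25} - 1075 = - \frac{26876}{25}$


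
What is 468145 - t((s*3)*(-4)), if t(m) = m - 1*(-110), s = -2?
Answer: 468011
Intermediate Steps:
t(m) = 110 + m (t(m) = m + 110 = 110 + m)
468145 - t((s*3)*(-4)) = 468145 - (110 - 2*3*(-4)) = 468145 - (110 - 6*(-4)) = 468145 - (110 + 24) = 468145 - 1*134 = 468145 - 134 = 468011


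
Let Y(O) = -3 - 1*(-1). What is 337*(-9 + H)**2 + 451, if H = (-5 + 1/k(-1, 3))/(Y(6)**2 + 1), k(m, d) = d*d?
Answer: 68852812/2025 ≈ 34001.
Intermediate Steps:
k(m, d) = d**2
Y(O) = -2 (Y(O) = -3 + 1 = -2)
H = -44/45 (H = (-5 + 1/(3**2))/((-2)**2 + 1) = (-5 + 1/9)/(4 + 1) = (-5 + 1/9)/5 = -44/9*1/5 = -44/45 ≈ -0.97778)
337*(-9 + H)**2 + 451 = 337*(-9 - 44/45)**2 + 451 = 337*(-449/45)**2 + 451 = 337*(201601/2025) + 451 = 67939537/2025 + 451 = 68852812/2025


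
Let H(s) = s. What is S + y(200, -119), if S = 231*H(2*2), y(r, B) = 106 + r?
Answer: 1230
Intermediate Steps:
S = 924 (S = 231*(2*2) = 231*4 = 924)
S + y(200, -119) = 924 + (106 + 200) = 924 + 306 = 1230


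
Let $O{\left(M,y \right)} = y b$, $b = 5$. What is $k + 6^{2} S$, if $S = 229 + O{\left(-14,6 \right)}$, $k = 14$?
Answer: $9338$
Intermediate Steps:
$O{\left(M,y \right)} = 5 y$ ($O{\left(M,y \right)} = y 5 = 5 y$)
$S = 259$ ($S = 229 + 5 \cdot 6 = 229 + 30 = 259$)
$k + 6^{2} S = 14 + 6^{2} \cdot 259 = 14 + 36 \cdot 259 = 14 + 9324 = 9338$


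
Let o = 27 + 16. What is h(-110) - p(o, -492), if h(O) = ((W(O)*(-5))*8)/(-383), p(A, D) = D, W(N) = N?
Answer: 184036/383 ≈ 480.51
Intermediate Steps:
o = 43
h(O) = 40*O/383 (h(O) = ((O*(-5))*8)/(-383) = (-5*O*8)*(-1/383) = -40*O*(-1/383) = 40*O/383)
h(-110) - p(o, -492) = (40/383)*(-110) - 1*(-492) = -4400/383 + 492 = 184036/383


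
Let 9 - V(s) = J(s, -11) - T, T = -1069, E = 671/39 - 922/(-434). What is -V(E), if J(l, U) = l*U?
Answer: 7171334/8463 ≈ 847.38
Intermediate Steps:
J(l, U) = U*l
E = 163586/8463 (E = 671*(1/39) - 922*(-1/434) = 671/39 + 461/217 = 163586/8463 ≈ 19.330)
V(s) = -1060 + 11*s (V(s) = 9 - (-11*s - 1*(-1069)) = 9 - (-11*s + 1069) = 9 - (1069 - 11*s) = 9 + (-1069 + 11*s) = -1060 + 11*s)
-V(E) = -(-1060 + 11*(163586/8463)) = -(-1060 + 1799446/8463) = -1*(-7171334/8463) = 7171334/8463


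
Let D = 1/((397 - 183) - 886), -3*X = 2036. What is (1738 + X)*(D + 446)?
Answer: 68034397/144 ≈ 4.7246e+5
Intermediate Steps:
X = -2036/3 (X = -1/3*2036 = -2036/3 ≈ -678.67)
D = -1/672 (D = 1/(214 - 886) = 1/(-672) = -1/672 ≈ -0.0014881)
(1738 + X)*(D + 446) = (1738 - 2036/3)*(-1/672 + 446) = (3178/3)*(299711/672) = 68034397/144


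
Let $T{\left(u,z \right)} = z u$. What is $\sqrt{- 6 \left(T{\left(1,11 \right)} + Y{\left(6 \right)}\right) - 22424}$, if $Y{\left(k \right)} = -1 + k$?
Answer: $2 i \sqrt{5630} \approx 150.07 i$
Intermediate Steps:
$T{\left(u,z \right)} = u z$
$\sqrt{- 6 \left(T{\left(1,11 \right)} + Y{\left(6 \right)}\right) - 22424} = \sqrt{- 6 \left(1 \cdot 11 + \left(-1 + 6\right)\right) - 22424} = \sqrt{- 6 \left(11 + 5\right) - 22424} = \sqrt{\left(-6\right) 16 - 22424} = \sqrt{-96 - 22424} = \sqrt{-22520} = 2 i \sqrt{5630}$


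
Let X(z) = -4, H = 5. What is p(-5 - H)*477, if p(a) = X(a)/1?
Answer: -1908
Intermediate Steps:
p(a) = -4 (p(a) = -4/1 = -4*1 = -4)
p(-5 - H)*477 = -4*477 = -1908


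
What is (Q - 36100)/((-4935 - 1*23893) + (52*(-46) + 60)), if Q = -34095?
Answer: 14039/6232 ≈ 2.2527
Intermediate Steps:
(Q - 36100)/((-4935 - 1*23893) + (52*(-46) + 60)) = (-34095 - 36100)/((-4935 - 1*23893) + (52*(-46) + 60)) = -70195/((-4935 - 23893) + (-2392 + 60)) = -70195/(-28828 - 2332) = -70195/(-31160) = -70195*(-1/31160) = 14039/6232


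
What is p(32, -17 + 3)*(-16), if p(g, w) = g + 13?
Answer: -720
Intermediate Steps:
p(g, w) = 13 + g
p(32, -17 + 3)*(-16) = (13 + 32)*(-16) = 45*(-16) = -720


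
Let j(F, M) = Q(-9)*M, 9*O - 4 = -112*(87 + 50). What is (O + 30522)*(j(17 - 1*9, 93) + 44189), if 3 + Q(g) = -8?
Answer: 11195447428/9 ≈ 1.2439e+9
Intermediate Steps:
O = -15340/9 (O = 4/9 + (-112*(87 + 50))/9 = 4/9 + (-112*137)/9 = 4/9 + (⅑)*(-15344) = 4/9 - 15344/9 = -15340/9 ≈ -1704.4)
Q(g) = -11 (Q(g) = -3 - 8 = -11)
j(F, M) = -11*M
(O + 30522)*(j(17 - 1*9, 93) + 44189) = (-15340/9 + 30522)*(-11*93 + 44189) = 259358*(-1023 + 44189)/9 = (259358/9)*43166 = 11195447428/9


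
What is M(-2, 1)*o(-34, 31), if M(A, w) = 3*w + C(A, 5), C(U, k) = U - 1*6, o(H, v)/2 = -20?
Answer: 200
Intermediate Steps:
o(H, v) = -40 (o(H, v) = 2*(-20) = -40)
C(U, k) = -6 + U (C(U, k) = U - 6 = -6 + U)
M(A, w) = -6 + A + 3*w (M(A, w) = 3*w + (-6 + A) = -6 + A + 3*w)
M(-2, 1)*o(-34, 31) = (-6 - 2 + 3*1)*(-40) = (-6 - 2 + 3)*(-40) = -5*(-40) = 200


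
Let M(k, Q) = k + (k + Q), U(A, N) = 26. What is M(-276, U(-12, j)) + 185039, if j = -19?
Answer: 184513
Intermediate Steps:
M(k, Q) = Q + 2*k (M(k, Q) = k + (Q + k) = Q + 2*k)
M(-276, U(-12, j)) + 185039 = (26 + 2*(-276)) + 185039 = (26 - 552) + 185039 = -526 + 185039 = 184513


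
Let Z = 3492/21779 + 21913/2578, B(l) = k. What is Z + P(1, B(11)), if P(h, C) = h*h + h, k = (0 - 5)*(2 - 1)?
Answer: 464343/43558 ≈ 10.660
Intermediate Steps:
k = -5 (k = -5*1 = -5)
B(l) = -5
P(h, C) = h + h**2 (P(h, C) = h**2 + h = h + h**2)
Z = 377227/43558 (Z = 3492*(1/21779) + 21913*(1/2578) = 3492/21779 + 17/2 = 377227/43558 ≈ 8.6603)
Z + P(1, B(11)) = 377227/43558 + 1*(1 + 1) = 377227/43558 + 1*2 = 377227/43558 + 2 = 464343/43558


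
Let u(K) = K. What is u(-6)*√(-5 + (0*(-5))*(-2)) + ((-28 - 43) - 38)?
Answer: -109 - 6*I*√5 ≈ -109.0 - 13.416*I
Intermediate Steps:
u(-6)*√(-5 + (0*(-5))*(-2)) + ((-28 - 43) - 38) = -6*√(-5 + (0*(-5))*(-2)) + ((-28 - 43) - 38) = -6*√(-5 + 0*(-2)) + (-71 - 38) = -6*√(-5 + 0) - 109 = -6*I*√5 - 109 = -109 - 6*I*√5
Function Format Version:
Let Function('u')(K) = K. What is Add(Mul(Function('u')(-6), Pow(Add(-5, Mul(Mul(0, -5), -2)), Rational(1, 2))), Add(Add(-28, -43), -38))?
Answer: Add(-109, Mul(-6, I, Pow(5, Rational(1, 2)))) ≈ Add(-109.00, Mul(-13.416, I))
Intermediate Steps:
Add(Mul(Function('u')(-6), Pow(Add(-5, Mul(Mul(0, -5), -2)), Rational(1, 2))), Add(Add(-28, -43), -38)) = Add(Mul(-6, Pow(Add(-5, Mul(Mul(0, -5), -2)), Rational(1, 2))), Add(Add(-28, -43), -38)) = Add(Mul(-6, Pow(Add(-5, Mul(0, -2)), Rational(1, 2))), Add(-71, -38)) = Add(Mul(-6, Pow(Add(-5, 0), Rational(1, 2))), -109) = Add(Mul(-6, Pow(-5, Rational(1, 2))), -109) = Add(Mul(-6, Mul(I, Pow(5, Rational(1, 2)))), -109) = Add(Mul(-6, I, Pow(5, Rational(1, 2))), -109) = Add(-109, Mul(-6, I, Pow(5, Rational(1, 2))))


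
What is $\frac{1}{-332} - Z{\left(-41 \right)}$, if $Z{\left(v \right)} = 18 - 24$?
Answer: $\frac{1991}{332} \approx 5.997$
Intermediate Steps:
$Z{\left(v \right)} = -6$ ($Z{\left(v \right)} = 18 - 24 = -6$)
$\frac{1}{-332} - Z{\left(-41 \right)} = \frac{1}{-332} - -6 = - \frac{1}{332} + 6 = \frac{1991}{332}$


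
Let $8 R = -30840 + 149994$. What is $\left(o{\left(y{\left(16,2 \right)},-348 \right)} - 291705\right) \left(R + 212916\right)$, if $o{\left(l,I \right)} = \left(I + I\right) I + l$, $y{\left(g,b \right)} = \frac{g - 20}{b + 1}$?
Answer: $- \frac{45104910765}{4} \approx -1.1276 \cdot 10^{10}$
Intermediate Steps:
$y{\left(g,b \right)} = \frac{-20 + g}{1 + b}$
$R = \frac{59577}{4}$ ($R = \frac{-30840 + 149994}{8} = \frac{1}{8} \cdot 119154 = \frac{59577}{4} \approx 14894.0$)
$o{\left(l,I \right)} = l + 2 I^{2}$ ($o{\left(l,I \right)} = 2 I I + l = 2 I^{2} + l = l + 2 I^{2}$)
$\left(o{\left(y{\left(16,2 \right)},-348 \right)} - 291705\right) \left(R + 212916\right) = \left(\left(\frac{-20 + 16}{1 + 2} + 2 \left(-348\right)^{2}\right) - 291705\right) \left(\frac{59577}{4} + 212916\right) = \left(\left(\frac{1}{3} \left(-4\right) + 2 \cdot 121104\right) - 291705\right) \frac{911241}{4} = \left(\left(\frac{1}{3} \left(-4\right) + 242208\right) - 291705\right) \frac{911241}{4} = \left(\left(- \frac{4}{3} + 242208\right) - 291705\right) \frac{911241}{4} = \left(\frac{726620}{3} - 291705\right) \frac{911241}{4} = \left(- \frac{148495}{3}\right) \frac{911241}{4} = - \frac{45104910765}{4}$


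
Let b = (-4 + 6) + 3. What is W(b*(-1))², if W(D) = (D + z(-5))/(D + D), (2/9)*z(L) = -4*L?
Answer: 289/4 ≈ 72.250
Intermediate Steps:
b = 5 (b = 2 + 3 = 5)
z(L) = -18*L (z(L) = 9*(-4*L)/2 = -18*L)
W(D) = (90 + D)/(2*D) (W(D) = (D - 18*(-5))/(D + D) = (D + 90)/((2*D)) = (90 + D)*(1/(2*D)) = (90 + D)/(2*D))
W(b*(-1))² = ((90 + 5*(-1))/(2*((5*(-1)))))² = ((½)*(90 - 5)/(-5))² = ((½)*(-⅕)*85)² = (-17/2)² = 289/4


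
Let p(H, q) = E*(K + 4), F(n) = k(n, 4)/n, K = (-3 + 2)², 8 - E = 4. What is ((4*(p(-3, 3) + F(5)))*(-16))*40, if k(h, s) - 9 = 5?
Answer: -58368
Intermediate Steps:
E = 4 (E = 8 - 1*4 = 8 - 4 = 4)
k(h, s) = 14 (k(h, s) = 9 + 5 = 14)
K = 1 (K = (-1)² = 1)
F(n) = 14/n
p(H, q) = 20 (p(H, q) = 4*(1 + 4) = 4*5 = 20)
((4*(p(-3, 3) + F(5)))*(-16))*40 = ((4*(20 + 14/5))*(-16))*40 = ((4*(114/5))*(-16))*40 = ((456/5)*(-16))*40 = -7296/5*40 = -58368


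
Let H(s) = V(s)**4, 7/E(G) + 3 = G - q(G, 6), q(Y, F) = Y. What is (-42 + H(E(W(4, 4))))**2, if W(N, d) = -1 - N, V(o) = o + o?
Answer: 1225980196/6561 ≈ 1.8686e+5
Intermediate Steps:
V(o) = 2*o
E(G) = -7/3 (E(G) = 7/(-3 + (G - G)) = 7/(-3 + 0) = 7/(-3) = 7*(-1/3) = -7/3)
H(s) = 16*s**4 (H(s) = (2*s)**4 = 16*s**4)
(-42 + H(E(W(4, 4))))**2 = (-42 + 16*(-7/3)**4)**2 = (-42 + 16*(2401/81))**2 = (-42 + 38416/81)**2 = (35014/81)**2 = 1225980196/6561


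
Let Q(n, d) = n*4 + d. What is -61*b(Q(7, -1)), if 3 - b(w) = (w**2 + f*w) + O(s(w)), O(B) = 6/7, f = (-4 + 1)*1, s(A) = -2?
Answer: 275781/7 ≈ 39397.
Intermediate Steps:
f = -3 (f = -3*1 = -3)
Q(n, d) = d + 4*n (Q(n, d) = 4*n + d = d + 4*n)
O(B) = 6/7 (O(B) = 6*(1/7) = 6/7)
b(w) = 15/7 - w**2 + 3*w (b(w) = 3 - ((w**2 - 3*w) + 6/7) = 3 - (6/7 + w**2 - 3*w) = 3 + (-6/7 - w**2 + 3*w) = 15/7 - w**2 + 3*w)
-61*b(Q(7, -1)) = -61*(15/7 - (-1 + 4*7)**2 + 3*(-1 + 4*7)) = -61*(15/7 - (-1 + 28)**2 + 3*(-1 + 28)) = -61*(15/7 - 1*27**2 + 3*27) = -61*(15/7 - 1*729 + 81) = -61*(15/7 - 729 + 81) = -61*(-4521/7) = 275781/7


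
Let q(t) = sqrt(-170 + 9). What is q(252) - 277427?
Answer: -277427 + I*sqrt(161) ≈ -2.7743e+5 + 12.689*I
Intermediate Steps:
q(t) = I*sqrt(161) (q(t) = sqrt(-161) = I*sqrt(161))
q(252) - 277427 = I*sqrt(161) - 277427 = -277427 + I*sqrt(161)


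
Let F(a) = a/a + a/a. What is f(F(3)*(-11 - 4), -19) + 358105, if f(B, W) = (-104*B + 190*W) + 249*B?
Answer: 350145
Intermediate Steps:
F(a) = 2 (F(a) = 1 + 1 = 2)
f(B, W) = 145*B + 190*W
f(F(3)*(-11 - 4), -19) + 358105 = (145*(2*(-11 - 4)) + 190*(-19)) + 358105 = (145*(2*(-15)) - 3610) + 358105 = (145*(-30) - 3610) + 358105 = (-4350 - 3610) + 358105 = -7960 + 358105 = 350145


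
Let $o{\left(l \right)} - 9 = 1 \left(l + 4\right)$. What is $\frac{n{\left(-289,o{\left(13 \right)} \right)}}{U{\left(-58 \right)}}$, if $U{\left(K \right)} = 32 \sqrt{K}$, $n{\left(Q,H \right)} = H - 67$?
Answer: $\frac{41 i \sqrt{58}}{1856} \approx 0.16824 i$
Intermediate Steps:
$o{\left(l \right)} = 13 + l$ ($o{\left(l \right)} = 9 + 1 \left(l + 4\right) = 9 + 1 \left(4 + l\right) = 9 + \left(4 + l\right) = 13 + l$)
$n{\left(Q,H \right)} = -67 + H$
$\frac{n{\left(-289,o{\left(13 \right)} \right)}}{U{\left(-58 \right)}} = \frac{-67 + \left(13 + 13\right)}{32 \sqrt{-58}} = \frac{-67 + 26}{32 i \sqrt{58}} = - \frac{41}{32 i \sqrt{58}} = - 41 \left(- \frac{i \sqrt{58}}{1856}\right) = \frac{41 i \sqrt{58}}{1856}$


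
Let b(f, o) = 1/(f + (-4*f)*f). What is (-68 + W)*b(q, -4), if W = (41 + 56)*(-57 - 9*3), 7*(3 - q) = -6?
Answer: 402584/2727 ≈ 147.63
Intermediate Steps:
q = 27/7 (q = 3 - ⅐*(-6) = 3 + 6/7 = 27/7 ≈ 3.8571)
b(f, o) = 1/(f - 4*f²)
W = -8148 (W = 97*(-57 - 27) = 97*(-84) = -8148)
(-68 + W)*b(q, -4) = (-68 - 8148)*(-1/(27/7*(-1 + 4*(27/7)))) = -(-8216)*7/(27*(-1 + 108/7)) = -(-8216)*7/(27*101/7) = -(-8216)*7*7/(27*101) = -8216*(-49/2727) = 402584/2727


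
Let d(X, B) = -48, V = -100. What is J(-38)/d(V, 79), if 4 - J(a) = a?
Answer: -7/8 ≈ -0.87500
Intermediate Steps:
J(a) = 4 - a
J(-38)/d(V, 79) = (4 - 1*(-38))/(-48) = (4 + 38)*(-1/48) = 42*(-1/48) = -7/8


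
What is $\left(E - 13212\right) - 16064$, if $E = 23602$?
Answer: $-5674$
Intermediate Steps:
$\left(E - 13212\right) - 16064 = \left(23602 - 13212\right) - 16064 = 10390 - 16064 = -5674$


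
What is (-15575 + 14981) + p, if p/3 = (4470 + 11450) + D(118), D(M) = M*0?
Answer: 47166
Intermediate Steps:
D(M) = 0
p = 47760 (p = 3*((4470 + 11450) + 0) = 3*(15920 + 0) = 3*15920 = 47760)
(-15575 + 14981) + p = (-15575 + 14981) + 47760 = -594 + 47760 = 47166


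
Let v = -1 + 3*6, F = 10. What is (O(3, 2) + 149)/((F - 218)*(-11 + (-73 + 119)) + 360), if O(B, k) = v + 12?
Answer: -89/3460 ≈ -0.025723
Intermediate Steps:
v = 17 (v = -1 + 18 = 17)
O(B, k) = 29 (O(B, k) = 17 + 12 = 29)
(O(3, 2) + 149)/((F - 218)*(-11 + (-73 + 119)) + 360) = (29 + 149)/((10 - 218)*(-11 + (-73 + 119)) + 360) = 178/(-208*(-11 + 46) + 360) = 178/(-208*35 + 360) = 178/(-7280 + 360) = 178/(-6920) = 178*(-1/6920) = -89/3460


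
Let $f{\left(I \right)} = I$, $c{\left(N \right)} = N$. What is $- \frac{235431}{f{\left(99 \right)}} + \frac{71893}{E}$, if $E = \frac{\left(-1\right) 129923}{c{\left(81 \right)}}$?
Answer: $- \frac{3462712420}{1429153} \approx -2422.9$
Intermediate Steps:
$E = - \frac{129923}{81}$ ($E = \frac{\left(-1\right) 129923}{81} = \left(-129923\right) \frac{1}{81} = - \frac{129923}{81} \approx -1604.0$)
$- \frac{235431}{f{\left(99 \right)}} + \frac{71893}{E} = - \frac{235431}{99} + \frac{71893}{- \frac{129923}{81}} = \left(-235431\right) \frac{1}{99} + 71893 \left(- \frac{81}{129923}\right) = - \frac{26159}{11} - \frac{5823333}{129923} = - \frac{3462712420}{1429153}$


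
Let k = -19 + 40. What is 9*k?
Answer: 189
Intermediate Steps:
k = 21
9*k = 9*21 = 189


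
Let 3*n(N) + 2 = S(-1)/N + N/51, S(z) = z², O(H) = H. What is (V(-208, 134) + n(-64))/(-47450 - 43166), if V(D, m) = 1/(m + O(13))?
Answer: 519811/43478281728 ≈ 1.1956e-5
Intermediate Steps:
V(D, m) = 1/(13 + m) (V(D, m) = 1/(m + 13) = 1/(13 + m))
n(N) = -⅔ + 1/(3*N) + N/153 (n(N) = -⅔ + ((-1)²/N + N/51)/3 = -⅔ + (1/N + N*(1/51))/3 = -⅔ + (1/N + N/51)/3 = -⅔ + (1/(3*N) + N/153) = -⅔ + 1/(3*N) + N/153)
(V(-208, 134) + n(-64))/(-47450 - 43166) = (1/(13 + 134) + (1/153)*(51 - 64*(-102 - 64))/(-64))/(-47450 - 43166) = (1/147 + (1/153)*(-1/64)*(51 - 64*(-166)))/(-90616) = (1/147 + (1/153)*(-1/64)*(51 + 10624))*(-1/90616) = (1/147 + (1/153)*(-1/64)*10675)*(-1/90616) = (1/147 - 10675/9792)*(-1/90616) = -519811/479808*(-1/90616) = 519811/43478281728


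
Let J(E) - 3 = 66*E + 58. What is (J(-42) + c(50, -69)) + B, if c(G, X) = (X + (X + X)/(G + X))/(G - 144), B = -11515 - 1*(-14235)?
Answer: 17247/1786 ≈ 9.6568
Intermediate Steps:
B = 2720 (B = -11515 + 14235 = 2720)
c(G, X) = (X + 2*X/(G + X))/(-144 + G) (c(G, X) = (X + (2*X)/(G + X))/(-144 + G) = (X + 2*X/(G + X))/(-144 + G))
J(E) = 61 + 66*E (J(E) = 3 + (66*E + 58) = 3 + (58 + 66*E) = 61 + 66*E)
(J(-42) + c(50, -69)) + B = ((61 + 66*(-42)) - 69*(2 + 50 - 69)/(50² - 144*50 - 144*(-69) + 50*(-69))) + 2720 = ((61 - 2772) - 69*(-17)/(2500 - 7200 + 9936 - 3450)) + 2720 = (-2711 - 69*(-17)/1786) + 2720 = (-2711 - 69*1/1786*(-17)) + 2720 = (-2711 + 1173/1786) + 2720 = -4840673/1786 + 2720 = 17247/1786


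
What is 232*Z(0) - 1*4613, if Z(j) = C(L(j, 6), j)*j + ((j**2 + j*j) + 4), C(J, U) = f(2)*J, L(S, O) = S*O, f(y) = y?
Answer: -3685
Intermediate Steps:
L(S, O) = O*S
C(J, U) = 2*J
Z(j) = 4 + 14*j**2 (Z(j) = (2*(6*j))*j + ((j**2 + j*j) + 4) = (12*j)*j + ((j**2 + j**2) + 4) = 12*j**2 + (2*j**2 + 4) = 12*j**2 + (4 + 2*j**2) = 4 + 14*j**2)
232*Z(0) - 1*4613 = 232*(4 + 14*0**2) - 1*4613 = 232*(4 + 14*0) - 4613 = 232*(4 + 0) - 4613 = 232*4 - 4613 = 928 - 4613 = -3685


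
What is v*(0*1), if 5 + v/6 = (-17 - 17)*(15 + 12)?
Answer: 0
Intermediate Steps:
v = -5538 (v = -30 + 6*((-17 - 17)*(15 + 12)) = -30 + 6*(-34*27) = -30 + 6*(-918) = -30 - 5508 = -5538)
v*(0*1) = -0 = -5538*0 = 0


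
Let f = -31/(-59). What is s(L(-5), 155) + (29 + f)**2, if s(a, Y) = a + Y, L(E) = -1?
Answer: 3570638/3481 ≈ 1025.8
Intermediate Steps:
f = 31/59 (f = -31*(-1/59) = 31/59 ≈ 0.52542)
s(a, Y) = Y + a
s(L(-5), 155) + (29 + f)**2 = (155 - 1) + (29 + 31/59)**2 = 154 + (1742/59)**2 = 154 + 3034564/3481 = 3570638/3481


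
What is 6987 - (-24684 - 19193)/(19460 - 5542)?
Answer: 97288943/13918 ≈ 6990.2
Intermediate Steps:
6987 - (-24684 - 19193)/(19460 - 5542) = 6987 - (-43877)/13918 = 6987 - 1*(-43877/13918) = 6987 + 43877/13918 = 97288943/13918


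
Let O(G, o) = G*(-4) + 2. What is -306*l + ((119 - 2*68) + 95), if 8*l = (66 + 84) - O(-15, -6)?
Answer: -3288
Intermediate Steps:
O(G, o) = 2 - 4*G (O(G, o) = -4*G + 2 = 2 - 4*G)
l = 11 (l = ((66 + 84) - (2 - 4*(-15)))/8 = (150 - (2 + 60))/8 = (150 - 1*62)/8 = (150 - 62)/8 = (⅛)*88 = 11)
-306*l + ((119 - 2*68) + 95) = -306*11 + ((119 - 2*68) + 95) = -3366 + ((119 - 136) + 95) = -3366 + (-17 + 95) = -3366 + 78 = -3288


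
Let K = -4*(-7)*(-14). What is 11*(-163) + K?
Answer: -2185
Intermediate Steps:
K = -392 (K = 28*(-14) = -392)
11*(-163) + K = 11*(-163) - 392 = -1793 - 392 = -2185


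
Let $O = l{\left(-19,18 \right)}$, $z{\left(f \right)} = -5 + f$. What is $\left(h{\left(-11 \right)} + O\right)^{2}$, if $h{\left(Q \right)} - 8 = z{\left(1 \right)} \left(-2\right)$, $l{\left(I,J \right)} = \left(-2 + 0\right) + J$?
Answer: $1024$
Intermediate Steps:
$l{\left(I,J \right)} = -2 + J$
$O = 16$ ($O = -2 + 18 = 16$)
$h{\left(Q \right)} = 16$ ($h{\left(Q \right)} = 8 + \left(-5 + 1\right) \left(-2\right) = 8 - -8 = 8 + 8 = 16$)
$\left(h{\left(-11 \right)} + O\right)^{2} = \left(16 + 16\right)^{2} = 32^{2} = 1024$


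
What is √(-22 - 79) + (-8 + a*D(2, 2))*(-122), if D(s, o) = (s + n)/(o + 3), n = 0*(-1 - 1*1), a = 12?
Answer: 1952/5 + I*√101 ≈ 390.4 + 10.05*I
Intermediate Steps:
n = 0 (n = 0*(-1 - 1) = 0*(-2) = 0)
D(s, o) = s/(3 + o) (D(s, o) = (s + 0)/(o + 3) = s/(3 + o))
√(-22 - 79) + (-8 + a*D(2, 2))*(-122) = √(-22 - 79) + (-8 + 12*(2/(3 + 2)))*(-122) = √(-101) + (-8 + 12*(2/5))*(-122) = I*√101 + (-8 + 12*(2*(⅕)))*(-122) = I*√101 + (-8 + 12*(⅖))*(-122) = I*√101 + (-8 + 24/5)*(-122) = I*√101 - 16/5*(-122) = I*√101 + 1952/5 = 1952/5 + I*√101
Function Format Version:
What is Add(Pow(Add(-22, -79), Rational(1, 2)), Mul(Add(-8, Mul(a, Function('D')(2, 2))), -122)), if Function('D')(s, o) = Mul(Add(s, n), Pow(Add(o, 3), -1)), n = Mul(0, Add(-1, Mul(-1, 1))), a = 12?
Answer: Add(Rational(1952, 5), Mul(I, Pow(101, Rational(1, 2)))) ≈ Add(390.40, Mul(10.050, I))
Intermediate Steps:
n = 0 (n = Mul(0, Add(-1, -1)) = Mul(0, -2) = 0)
Function('D')(s, o) = Mul(s, Pow(Add(3, o), -1)) (Function('D')(s, o) = Mul(Add(s, 0), Pow(Add(o, 3), -1)) = Mul(s, Pow(Add(3, o), -1)))
Add(Pow(Add(-22, -79), Rational(1, 2)), Mul(Add(-8, Mul(a, Function('D')(2, 2))), -122)) = Add(Pow(Add(-22, -79), Rational(1, 2)), Mul(Add(-8, Mul(12, Mul(2, Pow(Add(3, 2), -1)))), -122)) = Add(Pow(-101, Rational(1, 2)), Mul(Add(-8, Mul(12, Mul(2, Pow(5, -1)))), -122)) = Add(Mul(I, Pow(101, Rational(1, 2))), Mul(Add(-8, Mul(12, Mul(2, Rational(1, 5)))), -122)) = Add(Mul(I, Pow(101, Rational(1, 2))), Mul(Add(-8, Mul(12, Rational(2, 5))), -122)) = Add(Mul(I, Pow(101, Rational(1, 2))), Mul(Add(-8, Rational(24, 5)), -122)) = Add(Mul(I, Pow(101, Rational(1, 2))), Mul(Rational(-16, 5), -122)) = Add(Mul(I, Pow(101, Rational(1, 2))), Rational(1952, 5)) = Add(Rational(1952, 5), Mul(I, Pow(101, Rational(1, 2))))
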